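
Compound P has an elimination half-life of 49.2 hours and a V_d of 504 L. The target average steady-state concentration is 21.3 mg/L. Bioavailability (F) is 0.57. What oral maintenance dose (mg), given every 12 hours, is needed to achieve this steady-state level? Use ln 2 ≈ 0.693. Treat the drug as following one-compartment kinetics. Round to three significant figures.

CL = 0.693 × Vd / t½ = 0.693 × 504.0 / 49.2 = 7.099 L/h
D = CL × Css × τ / F = 7.099 × 21.3 × 12 / 0.57 = 3183 mg

3180 mg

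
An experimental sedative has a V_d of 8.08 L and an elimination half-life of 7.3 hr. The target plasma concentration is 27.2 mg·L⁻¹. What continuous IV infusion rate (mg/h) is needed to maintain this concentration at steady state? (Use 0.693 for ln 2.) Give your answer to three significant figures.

20.9 mg/h

CL = 0.693 × Vd / t½ = 0.693 × 8.080 / 7.3 = 0.7670 L/h
Infusion rate = CL × Css = 0.7670 × 27.2 = 20.86 mg/h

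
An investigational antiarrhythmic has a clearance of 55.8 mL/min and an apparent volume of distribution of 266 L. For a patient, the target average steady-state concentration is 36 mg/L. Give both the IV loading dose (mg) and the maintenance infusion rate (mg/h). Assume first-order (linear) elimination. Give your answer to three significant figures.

LD = Vd · C_target = 266.0 × 36 = 9576 mg
CL = 55.8 mL/min × 60/1000 = 3.348 L/h
Maintenance: replace elimination → rate = CL × Css = 3.348 × 36 = 120.5 mg/h

(a) 9580 mg; (b) 121 mg/h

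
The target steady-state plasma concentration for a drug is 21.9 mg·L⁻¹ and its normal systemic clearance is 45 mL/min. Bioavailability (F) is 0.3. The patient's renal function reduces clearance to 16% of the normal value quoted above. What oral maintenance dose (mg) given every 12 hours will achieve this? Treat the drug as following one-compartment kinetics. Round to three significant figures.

378 mg

CL = 45 mL/min = 45 × 0.06 = 2.700 L/h
Patient clearance = 0.16 × 2.700 = 0.4320 L/h
D = CL × Css × τ / F = 0.4320 × 21.9 × 12 / 0.3 = 378.4 mg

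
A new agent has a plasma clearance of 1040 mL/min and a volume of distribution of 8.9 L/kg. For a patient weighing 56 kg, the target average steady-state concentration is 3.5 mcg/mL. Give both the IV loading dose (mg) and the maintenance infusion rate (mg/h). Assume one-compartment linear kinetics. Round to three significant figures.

Vd = 8.9 L/kg × 56 kg = 498.4 L
Loading: fill Vd to C_target → 498.4 L × 3.5 mg/L = 1744 mg
Convert clearance: 1040 mL/min × 60 min/h ÷ 1000 mL/L = 62.40 L/h
Infusion rate = 62.40 L/h × 3.5 mg/L = 218.4 mg/h

(a) 1740 mg; (b) 218 mg/h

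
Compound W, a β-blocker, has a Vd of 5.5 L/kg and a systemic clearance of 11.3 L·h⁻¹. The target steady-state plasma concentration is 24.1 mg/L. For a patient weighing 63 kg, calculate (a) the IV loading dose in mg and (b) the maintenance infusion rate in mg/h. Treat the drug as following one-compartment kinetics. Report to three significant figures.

(a) 8350 mg; (b) 272 mg/h

Vd(total) = 63 kg × 5.5 L/kg = 346.5 L
Loading: fill Vd to C_target → 346.5 L × 24.1 mg/L = 8351 mg
Infusion rate = 11.30 L/h × 24.1 mg/L = 272.3 mg/h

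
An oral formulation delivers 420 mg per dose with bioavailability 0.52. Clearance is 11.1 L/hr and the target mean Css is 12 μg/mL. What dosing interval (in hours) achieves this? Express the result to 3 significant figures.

F·D/τ = CL·Css → τ = F·D / (CL·Css).
τ = 0.52 × 420 / (11.1 × 12) = 1.640 h

1.64 h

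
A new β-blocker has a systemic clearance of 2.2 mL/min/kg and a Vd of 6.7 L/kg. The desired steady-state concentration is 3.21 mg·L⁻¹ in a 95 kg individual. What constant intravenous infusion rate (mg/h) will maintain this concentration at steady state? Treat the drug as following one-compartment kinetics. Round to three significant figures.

CL = 2.2 mL/min/kg × 95 kg = 209.0 mL/min = 209.0 × 60/1000 = 12.54 L/h
Infusion rate = CL · Css = 12.54 L/h × 3.21 mg/L = 40.25 mg/h

40.3 mg/h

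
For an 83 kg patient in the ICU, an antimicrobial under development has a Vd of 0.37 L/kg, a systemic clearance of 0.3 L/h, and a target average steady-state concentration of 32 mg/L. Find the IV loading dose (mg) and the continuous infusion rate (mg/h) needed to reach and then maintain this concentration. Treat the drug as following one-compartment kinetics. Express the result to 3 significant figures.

Total Vd = 0.37 × 83 = 30.71 L
Loading: fill Vd to C_target → 30.71 L × 32 mg/L = 982.7 mg
Infusion rate = 0.3000 L/h × 32 mg/L = 9.600 mg/h

(a) 983 mg; (b) 9.60 mg/h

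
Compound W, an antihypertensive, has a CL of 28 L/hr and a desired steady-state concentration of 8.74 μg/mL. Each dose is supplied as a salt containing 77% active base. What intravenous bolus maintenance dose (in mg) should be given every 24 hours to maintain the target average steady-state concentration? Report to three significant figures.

7630 mg

At steady state, dose per interval replaces the amount cleared in that interval: S·D/τ = CL·Css.
D = CL × Css × τ / S = 28.00 × 8.74 × 24 / 0.77 = 7628 mg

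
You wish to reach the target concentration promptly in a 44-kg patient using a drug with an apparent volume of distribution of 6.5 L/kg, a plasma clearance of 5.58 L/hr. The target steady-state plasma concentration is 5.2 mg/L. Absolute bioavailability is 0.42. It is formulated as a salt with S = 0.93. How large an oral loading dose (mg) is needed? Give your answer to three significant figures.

3810 mg

Total Vd = 6.5 × 44 = 286.0 L
LD = Vd × C / F / S = 286.0 × 5.200 / 0.42 / 0.93 = 3807 mg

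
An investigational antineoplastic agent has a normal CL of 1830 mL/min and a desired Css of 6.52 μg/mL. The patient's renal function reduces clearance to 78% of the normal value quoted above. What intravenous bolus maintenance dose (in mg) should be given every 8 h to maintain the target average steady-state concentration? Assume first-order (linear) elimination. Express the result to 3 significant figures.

4470 mg

CL = 1830 mL/min × 60/1000 = 109.8 L/h
Patient clearance = 0.78 × 109.8 = 85.64 L/h
D = CL × Css × τ = 85.64 × 6.52 × 8 = 4467 mg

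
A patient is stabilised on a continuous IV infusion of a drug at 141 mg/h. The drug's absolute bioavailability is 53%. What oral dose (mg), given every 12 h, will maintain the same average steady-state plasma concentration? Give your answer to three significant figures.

To maintain the same Css, the systemic dosing rate must be unchanged: F·D/τ = infusion rate.
D = rate × τ / F = 141 × 12 / 0.53 = 3192 mg

3190 mg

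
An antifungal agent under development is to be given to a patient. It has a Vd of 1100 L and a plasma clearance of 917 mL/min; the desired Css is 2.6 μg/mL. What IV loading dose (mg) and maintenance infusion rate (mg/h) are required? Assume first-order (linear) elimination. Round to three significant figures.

(a) 2860 mg; (b) 143 mg/h

LD = Vd · C_target = 1100 × 2.6 = 2860 mg
CL = 917 mL/min × 60/1000 = 55.02 L/h
Maintenance: replace elimination → rate = CL × Css = 55.02 × 2.6 = 143.1 mg/h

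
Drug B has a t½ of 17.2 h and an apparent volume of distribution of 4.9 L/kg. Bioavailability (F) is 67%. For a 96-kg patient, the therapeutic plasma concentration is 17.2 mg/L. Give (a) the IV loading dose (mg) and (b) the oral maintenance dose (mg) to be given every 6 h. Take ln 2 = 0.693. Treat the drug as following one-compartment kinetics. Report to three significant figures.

(a) 8090 mg; (b) 2920 mg

Vd(total) = 96 kg × 4.9 L/kg = 470.4 L
LD = Vd × C = 470.4 × 17.2 = 8091 mg
CL = 0.693 × Vd / t½ = 0.693 × 470.4 / 17.2 = 18.95 L/h
D = CL × Css × τ / F = 18.95 × 17.2 × 6 / 0.67 = 2919 mg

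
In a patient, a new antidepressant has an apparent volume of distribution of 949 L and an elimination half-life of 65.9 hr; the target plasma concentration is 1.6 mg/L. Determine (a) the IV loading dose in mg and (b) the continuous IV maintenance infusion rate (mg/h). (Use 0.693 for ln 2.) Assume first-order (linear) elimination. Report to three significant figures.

(a) 1520 mg; (b) 16.0 mg/h

LD = Vd × C = 949.0 × 1.6 = 1518 mg
CL = 0.693 × Vd / t½ = 0.693 × 949.0 / 65.9 = 9.980 L/h
Infusion rate = CL × Css = 9.980 × 1.6 = 15.97 mg/h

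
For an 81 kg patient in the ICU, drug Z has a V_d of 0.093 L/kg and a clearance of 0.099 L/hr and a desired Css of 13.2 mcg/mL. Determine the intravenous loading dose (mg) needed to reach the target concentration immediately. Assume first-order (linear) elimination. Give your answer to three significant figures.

99.4 mg

Vd = 0.093 L/kg × 81 kg = 7.533 L
LD = Vd × C = 7.533 × 13.20 = 99.44 mg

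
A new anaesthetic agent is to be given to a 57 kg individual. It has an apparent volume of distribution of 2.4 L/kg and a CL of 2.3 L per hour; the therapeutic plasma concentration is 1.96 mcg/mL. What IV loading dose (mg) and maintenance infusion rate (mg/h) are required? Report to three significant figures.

(a) 268 mg; (b) 4.51 mg/h

Total Vd = 2.4 × 57 = 136.8 L
LD = Vd · C_target = 136.8 × 1.96 = 268.1 mg
Infusion rate = 2.300 L/h × 1.96 mg/L = 4.508 mg/h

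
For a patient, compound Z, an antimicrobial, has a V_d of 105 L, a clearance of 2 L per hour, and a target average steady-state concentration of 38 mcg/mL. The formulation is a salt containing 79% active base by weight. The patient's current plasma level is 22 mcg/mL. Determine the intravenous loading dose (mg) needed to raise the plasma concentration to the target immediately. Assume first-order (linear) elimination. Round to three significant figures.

2130 mg

Concentration deficit ΔC = 38 − 22 = 16.00 mg/L
LD = Vd × ΔC / S = 105.0 × 16.00 / 0.79 = 2127 mg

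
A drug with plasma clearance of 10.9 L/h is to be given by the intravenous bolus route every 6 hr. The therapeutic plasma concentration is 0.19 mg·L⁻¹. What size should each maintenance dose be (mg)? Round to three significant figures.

12.4 mg

At steady state, dose per interval replaces the amount cleared in that interval: D/τ = CL·Css.
D = CL × Css × τ = 10.90 × 0.19 × 6 = 12.43 mg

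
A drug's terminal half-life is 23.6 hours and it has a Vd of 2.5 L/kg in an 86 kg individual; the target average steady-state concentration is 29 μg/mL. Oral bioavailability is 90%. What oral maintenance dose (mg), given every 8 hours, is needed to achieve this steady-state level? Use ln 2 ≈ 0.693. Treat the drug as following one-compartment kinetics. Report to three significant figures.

Total Vd = 2.5 × 86 = 215.0 L
CL = ln 2 · Vd / t½ = 0.693 × 215.0 / 23.6 = 6.313 L/h
D = CL × Css × τ / F = 6.313 × 29 × 8 / 0.9 = 1627 mg

1630 mg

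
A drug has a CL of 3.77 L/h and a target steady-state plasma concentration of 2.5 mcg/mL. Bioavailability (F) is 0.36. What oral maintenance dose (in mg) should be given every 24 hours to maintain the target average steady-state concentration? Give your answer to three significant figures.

D = CL × Css × τ / F = 3.770 × 2.5 × 24 / 0.36 = 628.3 mg

628 mg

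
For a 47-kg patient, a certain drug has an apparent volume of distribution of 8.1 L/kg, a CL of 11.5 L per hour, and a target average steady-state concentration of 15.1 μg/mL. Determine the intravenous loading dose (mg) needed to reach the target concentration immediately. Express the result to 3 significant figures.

Total Vd = 8.1 × 47 = 380.7 L
The loading dose fills Vd to the target concentration.
LD = Vd × C = 380.7 × 15.10 = 5749 mg

5750 mg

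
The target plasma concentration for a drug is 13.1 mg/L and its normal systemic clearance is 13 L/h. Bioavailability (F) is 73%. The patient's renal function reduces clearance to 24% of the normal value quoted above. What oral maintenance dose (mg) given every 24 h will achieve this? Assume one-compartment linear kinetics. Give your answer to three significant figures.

Patient clearance = 0.24 × 13.00 = 3.120 L/h
D = CL × Css × τ / F = 3.120 × 13.1 × 24 / 0.73 = 1344 mg

1340 mg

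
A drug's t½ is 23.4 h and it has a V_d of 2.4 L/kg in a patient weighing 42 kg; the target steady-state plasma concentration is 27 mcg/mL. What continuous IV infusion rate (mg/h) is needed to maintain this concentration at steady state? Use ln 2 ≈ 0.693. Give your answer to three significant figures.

80.6 mg/h

Vd = 2.4 L/kg × 42 kg = 100.8 L
CL = 0.693 × Vd / t½ = 0.693 × 100.8 / 23.4 = 2.985 L/h
Infusion rate = CL × Css = 2.985 × 27 = 80.60 mg/h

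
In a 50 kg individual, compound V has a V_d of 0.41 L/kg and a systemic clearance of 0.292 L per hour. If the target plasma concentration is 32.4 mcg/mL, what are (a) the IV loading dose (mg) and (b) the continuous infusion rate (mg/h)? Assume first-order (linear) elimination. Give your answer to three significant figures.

Vd(total) = 50 kg × 0.41 L/kg = 20.50 L
LD = Vd · C_target = 20.50 × 32.4 = 664.2 mg
Maintenance: replace elimination → rate = CL × Css = 0.2920 × 32.4 = 9.461 mg/h

(a) 664 mg; (b) 9.46 mg/h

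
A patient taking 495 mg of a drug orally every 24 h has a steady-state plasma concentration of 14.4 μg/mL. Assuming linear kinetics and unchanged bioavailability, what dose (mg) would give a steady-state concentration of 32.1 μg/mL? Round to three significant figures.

1100 mg

With linear kinetics, Css is proportional to dose rate (D/τ) at fixed clearance.
D₂ = D₁ × (Css,target / Css,current) = 495 × 32.1/14.4 = 1103 mg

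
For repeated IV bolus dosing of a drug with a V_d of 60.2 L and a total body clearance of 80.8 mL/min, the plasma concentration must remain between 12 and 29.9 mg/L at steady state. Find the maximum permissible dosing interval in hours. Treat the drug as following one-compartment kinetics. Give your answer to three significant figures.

CL = 80.8 mL/min = 80.8 × 0.06 = 4.848 L/h
k = CL / Vd = 4.848 / 60.20 = 0.08053 h⁻¹
Between IV bolus doses, concentration decays as C = C₀·e^(−kτ), so C_peak/C_trough = e^(kτ).
τ_max = ln(C_peak/C_trough) / k = ln(29.9/12) / 0.08053 = 0.9130 / 0.08053 = 11.34 h

11.3 h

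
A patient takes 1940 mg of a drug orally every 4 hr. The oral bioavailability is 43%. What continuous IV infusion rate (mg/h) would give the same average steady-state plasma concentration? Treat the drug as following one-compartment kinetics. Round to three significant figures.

Equivalent systemic input: infusion rate = F·D/τ.
Rate = 0.43 × 1940 / 4 = 208.6 mg/h

209 mg/h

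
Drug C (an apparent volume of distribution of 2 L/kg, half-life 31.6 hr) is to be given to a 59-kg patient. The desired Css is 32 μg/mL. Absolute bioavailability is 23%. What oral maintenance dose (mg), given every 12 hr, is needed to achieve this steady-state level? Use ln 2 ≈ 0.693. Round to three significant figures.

4320 mg

Vd(total) = 59 kg × 2 L/kg = 118.0 L
CL = 0.693 × Vd / t½ = 0.693 × 118.0 / 31.6 = 2.588 L/h
D = CL × Css × τ / F = 2.588 × 32 × 12 / 0.23 = 4321 mg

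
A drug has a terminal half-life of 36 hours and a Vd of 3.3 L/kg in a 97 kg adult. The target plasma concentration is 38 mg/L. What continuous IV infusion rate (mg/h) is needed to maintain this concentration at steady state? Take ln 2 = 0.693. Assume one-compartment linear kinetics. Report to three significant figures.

234 mg/h

Vd(total) = 97 kg × 3.3 L/kg = 320.1 L
CL = ln 2 · Vd / t½ = 0.693 × 320.1 / 36 = 6.162 L/h
Infusion rate = CL × Css = 6.162 × 38 = 234.2 mg/h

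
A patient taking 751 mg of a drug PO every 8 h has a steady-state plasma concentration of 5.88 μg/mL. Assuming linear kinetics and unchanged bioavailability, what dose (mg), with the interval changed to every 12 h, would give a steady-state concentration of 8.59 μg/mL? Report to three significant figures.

1650 mg

For first-order elimination, Css ∝ F·D/(CL·τ); F and CL are unchanged, so Css ∝ D/τ.
D₂ = D₁ × (Css,target / Css,current) × (τ₂/τ₁) = 751 × (8.59/5.88) × (12/8) = 1646 mg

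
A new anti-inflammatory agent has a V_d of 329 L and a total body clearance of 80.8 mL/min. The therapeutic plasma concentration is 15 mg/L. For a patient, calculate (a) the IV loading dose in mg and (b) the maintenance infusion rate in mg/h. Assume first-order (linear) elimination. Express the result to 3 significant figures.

Loading: fill Vd to C_target → 329.0 L × 15 mg/L = 4935 mg
CL = 80.8 mL/min × 60/1000 = 4.848 L/h
Maintenance infusion rate = CL × Css = 4.848 × 15 = 72.72 mg/h

(a) 4940 mg; (b) 72.7 mg/h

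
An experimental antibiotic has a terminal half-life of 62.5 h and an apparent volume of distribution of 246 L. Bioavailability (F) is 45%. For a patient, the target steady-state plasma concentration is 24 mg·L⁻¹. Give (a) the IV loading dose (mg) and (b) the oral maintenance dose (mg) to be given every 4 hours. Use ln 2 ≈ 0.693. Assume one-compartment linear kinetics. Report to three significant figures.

(a) 5900 mg; (b) 582 mg

LD = Vd × C = 246.0 × 24 = 5904 mg
CL = 0.693 × Vd / t½ = 0.693 × 246.0 / 62.5 = 2.728 L/h
D = CL × Css × τ / F = 2.728 × 24 × 4 / 0.45 = 582.0 mg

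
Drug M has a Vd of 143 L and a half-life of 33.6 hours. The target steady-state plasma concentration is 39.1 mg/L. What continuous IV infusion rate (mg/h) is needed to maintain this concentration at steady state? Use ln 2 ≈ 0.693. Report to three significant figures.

CL = ln 2 · Vd / t½ = 0.693 × 143.0 / 33.6 = 2.949 L/h
Infusion rate = CL × Css = 2.949 × 39.1 = 115.3 mg/h

115 mg/h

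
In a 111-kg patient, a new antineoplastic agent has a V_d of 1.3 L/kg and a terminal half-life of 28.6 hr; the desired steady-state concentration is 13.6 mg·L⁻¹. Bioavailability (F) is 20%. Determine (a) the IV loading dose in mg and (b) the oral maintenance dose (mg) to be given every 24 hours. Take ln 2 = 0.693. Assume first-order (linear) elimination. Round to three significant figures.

Total Vd = 1.3 × 111 = 144.3 L
LD = Vd × C = 144.3 × 13.6 = 1962 mg
CL = 0.693 × Vd / t½ = 0.693 × 144.3 / 28.6 = 3.497 L/h
D = CL × Css × τ / F = 3.497 × 13.6 × 24 / 0.2 = 5707 mg

(a) 1960 mg; (b) 5710 mg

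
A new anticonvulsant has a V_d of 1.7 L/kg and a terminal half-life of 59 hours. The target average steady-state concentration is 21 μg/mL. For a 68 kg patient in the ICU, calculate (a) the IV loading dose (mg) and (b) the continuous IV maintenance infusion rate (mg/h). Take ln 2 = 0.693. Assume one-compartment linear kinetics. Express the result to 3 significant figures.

(a) 2430 mg; (b) 28.5 mg/h

Total Vd = 1.7 × 68 = 115.6 L
LD = Vd × C = 115.6 × 21 = 2428 mg
CL = 0.693 × Vd / t½ = 0.693 × 115.6 / 59 = 1.358 L/h
Infusion rate = CL × Css = 1.358 × 21 = 28.52 mg/h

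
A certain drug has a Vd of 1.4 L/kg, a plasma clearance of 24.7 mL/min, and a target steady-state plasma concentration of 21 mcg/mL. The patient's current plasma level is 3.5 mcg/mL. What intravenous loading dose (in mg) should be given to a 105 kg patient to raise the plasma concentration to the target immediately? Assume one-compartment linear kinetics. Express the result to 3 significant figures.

2570 mg

Vd(total) = 105 kg × 1.4 L/kg = 147.0 L
Concentration deficit ΔC = 21 − 3.5 = 17.50 mg/L
LD = Vd × ΔC = 147.0 × 17.50 = 2573 mg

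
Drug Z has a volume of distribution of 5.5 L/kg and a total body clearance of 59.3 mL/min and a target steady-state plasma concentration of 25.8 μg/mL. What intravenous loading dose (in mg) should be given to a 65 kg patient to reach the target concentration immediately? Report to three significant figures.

9220 mg

Vd(total) = 65 kg × 5.5 L/kg = 357.5 L
Loading dose depends on Vd (not clearance): it fills the distribution volume.
LD = Vd × C = 357.5 × 25.80 = 9224 mg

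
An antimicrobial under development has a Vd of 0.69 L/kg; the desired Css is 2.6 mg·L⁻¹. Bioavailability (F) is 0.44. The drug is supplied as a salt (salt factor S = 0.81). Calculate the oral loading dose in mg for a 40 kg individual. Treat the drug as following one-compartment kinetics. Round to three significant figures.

201 mg

Total Vd = 0.69 × 40 = 27.60 L
The loading dose fills Vd to the target concentration.
LD = Vd × C / F / S = 27.60 × 2.600 / 0.44 / 0.81 = 201.3 mg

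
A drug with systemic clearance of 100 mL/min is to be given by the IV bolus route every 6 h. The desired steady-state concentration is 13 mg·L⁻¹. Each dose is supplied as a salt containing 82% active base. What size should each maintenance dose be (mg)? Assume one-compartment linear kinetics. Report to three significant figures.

Convert clearance: 100 mL/min × 60 min/h ÷ 1000 mL/L = 6.000 L/h
D = CL × Css × τ / S = 6.000 × 13 × 6 / 0.82 = 570.7 mg

571 mg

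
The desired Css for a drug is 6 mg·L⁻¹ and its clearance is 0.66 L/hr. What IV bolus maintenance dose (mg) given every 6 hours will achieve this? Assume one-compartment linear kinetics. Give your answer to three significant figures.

D = CL × Css × τ = 0.6600 × 6 × 6 = 23.76 mg

23.8 mg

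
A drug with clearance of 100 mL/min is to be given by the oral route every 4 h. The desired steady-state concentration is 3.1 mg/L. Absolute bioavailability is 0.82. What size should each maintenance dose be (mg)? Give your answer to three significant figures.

90.7 mg

Convert clearance: 100 mL/min × 60 min/h ÷ 1000 mL/L = 6.000 L/h
D = CL × Css × τ / F = 6.000 × 3.1 × 4 / 0.82 = 90.73 mg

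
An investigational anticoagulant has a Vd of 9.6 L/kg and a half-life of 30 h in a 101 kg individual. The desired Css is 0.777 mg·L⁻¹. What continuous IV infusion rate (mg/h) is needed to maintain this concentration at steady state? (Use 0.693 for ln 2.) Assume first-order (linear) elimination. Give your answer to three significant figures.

17.4 mg/h

Vd(total) = 101 kg × 9.6 L/kg = 969.6 L
k = 0.693/30 = 0.02310 h⁻¹, so CL = k·Vd = 0.02310 × 969.6 = 22.40 L/h
Infusion rate = CL × Css = 22.40 × 0.777 = 17.40 mg/h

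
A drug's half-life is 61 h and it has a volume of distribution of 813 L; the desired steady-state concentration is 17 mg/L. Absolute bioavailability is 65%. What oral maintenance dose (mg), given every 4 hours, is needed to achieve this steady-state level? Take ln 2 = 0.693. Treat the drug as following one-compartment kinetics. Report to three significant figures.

966 mg

CL = 0.693 × Vd / t½ = 0.693 × 813.0 / 61 = 9.236 L/h
D = CL × Css × τ / F = 9.236 × 17 × 4 / 0.65 = 966.2 mg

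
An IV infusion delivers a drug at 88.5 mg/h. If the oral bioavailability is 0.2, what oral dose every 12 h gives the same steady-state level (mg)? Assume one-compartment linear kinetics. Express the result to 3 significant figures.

5310 mg

To maintain the same Css, the systemic dosing rate must be unchanged: F·D/τ = infusion rate.
D = rate × τ / F = 88.5 × 12 / 0.2 = 5310 mg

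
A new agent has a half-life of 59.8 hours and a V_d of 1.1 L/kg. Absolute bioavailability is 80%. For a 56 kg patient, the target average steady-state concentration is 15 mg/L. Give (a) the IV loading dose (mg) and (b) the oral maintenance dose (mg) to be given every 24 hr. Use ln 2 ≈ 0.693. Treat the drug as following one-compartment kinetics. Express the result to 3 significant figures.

Total Vd = 1.1 × 56 = 61.60 L
LD = Vd × C = 61.60 × 15 = 924.0 mg
CL = 0.693 × Vd / t½ = 0.693 × 61.60 / 59.8 = 0.7139 L/h
D = CL × Css × τ / F = 0.7139 × 15 × 24 / 0.8 = 321.3 mg

(a) 924 mg; (b) 321 mg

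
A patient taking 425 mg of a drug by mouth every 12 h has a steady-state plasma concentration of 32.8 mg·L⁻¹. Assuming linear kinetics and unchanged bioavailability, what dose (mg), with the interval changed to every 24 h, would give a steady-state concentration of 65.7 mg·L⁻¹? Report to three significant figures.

With linear kinetics, Css is proportional to dose rate (D/τ) at fixed clearance.
D₂ = D₁ × (Css,target / Css,current) × (τ₂/τ₁) = 425 × (65.7/32.8) × (24/12) = 1703 mg

1700 mg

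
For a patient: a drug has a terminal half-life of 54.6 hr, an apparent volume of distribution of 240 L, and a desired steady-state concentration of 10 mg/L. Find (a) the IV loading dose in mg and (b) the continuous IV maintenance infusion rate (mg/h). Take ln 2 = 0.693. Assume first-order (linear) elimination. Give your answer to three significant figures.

(a) 2400 mg; (b) 30.5 mg/h

LD = Vd × C = 240.0 × 10 = 2400 mg
CL = 0.693 × Vd / t½ = 0.693 × 240.0 / 54.6 = 3.046 L/h
Infusion rate = CL × Css = 3.046 × 10 = 30.46 mg/h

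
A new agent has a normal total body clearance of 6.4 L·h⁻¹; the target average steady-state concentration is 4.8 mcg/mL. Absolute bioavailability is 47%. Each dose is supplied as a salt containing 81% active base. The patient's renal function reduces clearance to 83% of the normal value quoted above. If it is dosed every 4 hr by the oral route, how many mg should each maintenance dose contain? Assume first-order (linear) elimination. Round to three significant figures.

Patient clearance = 0.83 × 6.400 = 5.312 L/h
D = CL × Css × τ / F / S = 5.312 × 4.8 × 4 / 0.47 / 0.81 = 267.9 mg

268 mg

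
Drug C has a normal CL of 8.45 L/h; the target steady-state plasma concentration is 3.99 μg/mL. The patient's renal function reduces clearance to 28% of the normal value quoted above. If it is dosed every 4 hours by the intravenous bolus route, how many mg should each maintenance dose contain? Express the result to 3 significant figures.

37.8 mg

Patient clearance = 0.28 × 8.450 = 2.366 L/h
D = CL × Css × τ = 2.366 × 3.99 × 4 = 37.76 mg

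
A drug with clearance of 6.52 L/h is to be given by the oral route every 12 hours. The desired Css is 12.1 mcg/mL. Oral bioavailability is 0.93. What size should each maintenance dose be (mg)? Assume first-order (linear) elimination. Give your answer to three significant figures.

1020 mg

D = CL × Css × τ / F = 6.520 × 12.1 × 12 / 0.93 = 1018 mg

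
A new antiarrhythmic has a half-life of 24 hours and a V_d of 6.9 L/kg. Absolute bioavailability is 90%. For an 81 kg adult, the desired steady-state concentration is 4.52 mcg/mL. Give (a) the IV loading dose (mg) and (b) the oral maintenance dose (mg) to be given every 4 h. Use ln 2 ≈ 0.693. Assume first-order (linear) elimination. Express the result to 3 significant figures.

Vd = 6.9 L/kg × 81 kg = 558.9 L
LD = Vd × C = 558.9 × 4.52 = 2526 mg
CL = 0.693 × Vd / t½ = 0.693 × 558.9 / 24 = 16.14 L/h
D = CL × Css × τ / F = 16.14 × 4.52 × 4 / 0.9 = 324.2 mg

(a) 2530 mg; (b) 324 mg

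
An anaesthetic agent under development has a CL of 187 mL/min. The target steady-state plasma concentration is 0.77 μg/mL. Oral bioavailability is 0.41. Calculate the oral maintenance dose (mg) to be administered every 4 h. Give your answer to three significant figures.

84.3 mg

Convert clearance: 187 mL/min × 60 min/h ÷ 1000 mL/L = 11.22 L/h
D = CL × Css × τ / F = 11.22 × 0.77 × 4 / 0.41 = 84.29 mg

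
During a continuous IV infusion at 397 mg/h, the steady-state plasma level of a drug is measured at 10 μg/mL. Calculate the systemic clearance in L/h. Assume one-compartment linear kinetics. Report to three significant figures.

At steady state, infusion rate = CL × Css, so CL = rate / Css.
CL = 397 / 10 = 39.70 L/h

39.7 L/h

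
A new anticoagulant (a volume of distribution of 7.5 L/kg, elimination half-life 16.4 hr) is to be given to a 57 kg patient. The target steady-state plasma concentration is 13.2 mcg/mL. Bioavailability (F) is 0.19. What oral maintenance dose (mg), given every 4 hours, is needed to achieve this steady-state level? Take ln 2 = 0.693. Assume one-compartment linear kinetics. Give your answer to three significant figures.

5020 mg

Vd = 7.5 L/kg × 57 kg = 427.5 L
CL = 0.693 × Vd / t½ = 0.693 × 427.5 / 16.4 = 18.06 L/h
D = CL × Css × τ / F = 18.06 × 13.2 × 4 / 0.19 = 5019 mg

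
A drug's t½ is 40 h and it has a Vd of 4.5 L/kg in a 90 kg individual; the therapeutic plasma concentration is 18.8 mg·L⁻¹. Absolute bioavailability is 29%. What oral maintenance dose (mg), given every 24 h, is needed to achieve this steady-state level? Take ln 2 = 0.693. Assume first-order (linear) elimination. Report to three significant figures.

Total Vd = 4.5 × 90 = 405.0 L
k = 0.693/40 = 0.01733 h⁻¹, so CL = k·Vd = 0.01733 × 405.0 = 7.019 L/h
D = CL × Css × τ / F = 7.019 × 18.8 × 24 / 0.29 = 10920 mg

10900 mg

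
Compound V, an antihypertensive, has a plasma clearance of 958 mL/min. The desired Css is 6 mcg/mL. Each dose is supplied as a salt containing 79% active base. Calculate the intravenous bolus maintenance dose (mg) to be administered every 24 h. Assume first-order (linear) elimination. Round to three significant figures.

CL = 958 mL/min × 60/1000 = 57.48 L/h
D = CL × Css × τ / S = 57.48 × 6 × 24 / 0.79 = 10480 mg

10500 mg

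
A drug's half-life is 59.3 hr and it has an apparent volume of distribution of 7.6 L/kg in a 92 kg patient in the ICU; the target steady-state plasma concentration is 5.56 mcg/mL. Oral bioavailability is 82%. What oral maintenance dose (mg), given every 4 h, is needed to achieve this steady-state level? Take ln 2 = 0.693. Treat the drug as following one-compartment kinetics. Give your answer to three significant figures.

222 mg

Vd = 7.6 L/kg × 92 kg = 699.2 L
CL = ln 2 · Vd / t½ = 0.693 × 699.2 / 59.3 = 8.171 L/h
D = CL × Css × τ / F = 8.171 × 5.56 × 4 / 0.82 = 221.6 mg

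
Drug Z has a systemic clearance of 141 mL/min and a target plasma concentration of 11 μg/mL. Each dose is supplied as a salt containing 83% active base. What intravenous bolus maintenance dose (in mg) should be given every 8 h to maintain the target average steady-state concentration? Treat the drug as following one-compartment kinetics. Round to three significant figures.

CL = 141 mL/min × 60/1000 = 8.460 L/h
D = CL × Css × τ / S = 8.460 × 11 × 8 / 0.83 = 897.0 mg

897 mg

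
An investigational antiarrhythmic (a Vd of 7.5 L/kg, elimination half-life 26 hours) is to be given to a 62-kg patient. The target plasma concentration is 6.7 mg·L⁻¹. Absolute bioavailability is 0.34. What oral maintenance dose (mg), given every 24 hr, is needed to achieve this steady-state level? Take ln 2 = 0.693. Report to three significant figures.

5860 mg

Vd(total) = 62 kg × 7.5 L/kg = 465.0 L
CL = 0.693 × Vd / t½ = 0.693 × 465.0 / 26 = 12.39 L/h
D = CL × Css × τ / F = 12.39 × 6.7 × 24 / 0.34 = 5860 mg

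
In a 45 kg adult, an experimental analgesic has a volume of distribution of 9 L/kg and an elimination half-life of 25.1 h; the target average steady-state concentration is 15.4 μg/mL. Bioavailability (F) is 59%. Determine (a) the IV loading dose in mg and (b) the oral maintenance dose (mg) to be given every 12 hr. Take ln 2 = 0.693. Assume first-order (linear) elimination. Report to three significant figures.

Vd(total) = 45 kg × 9 L/kg = 405.0 L
LD = Vd × C = 405.0 × 15.4 = 6237 mg
CL = 0.693 × Vd / t½ = 0.693 × 405.0 / 25.1 = 11.18 L/h
D = CL × Css × τ / F = 11.18 × 15.4 × 12 / 0.59 = 3502 mg

(a) 6240 mg; (b) 3500 mg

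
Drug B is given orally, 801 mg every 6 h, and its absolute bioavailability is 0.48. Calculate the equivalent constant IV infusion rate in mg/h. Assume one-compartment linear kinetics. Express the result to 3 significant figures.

Equivalent systemic input: infusion rate = F·D/τ.
Rate = 0.48 × 801 / 6 = 64.08 mg/h

64.1 mg/h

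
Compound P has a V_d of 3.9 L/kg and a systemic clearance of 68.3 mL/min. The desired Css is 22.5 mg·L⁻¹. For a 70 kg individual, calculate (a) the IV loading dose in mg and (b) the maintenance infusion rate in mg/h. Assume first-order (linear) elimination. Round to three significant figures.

(a) 6140 mg; (b) 92.2 mg/h

Vd = 3.9 L/kg × 70 kg = 273.0 L
Loading: fill Vd to C_target → 273.0 L × 22.5 mg/L = 6143 mg
CL = 68.3 mL/min × 60/1000 = 4.098 L/h
Maintenance infusion rate = CL × Css = 4.098 × 22.5 = 92.21 mg/h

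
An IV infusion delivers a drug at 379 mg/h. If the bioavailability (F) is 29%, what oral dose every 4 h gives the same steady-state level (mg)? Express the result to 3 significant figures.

To maintain the same Css, the systemic dosing rate must be unchanged: F·D/τ = infusion rate.
D = rate × τ / F = 379 × 4 / 0.29 = 5228 mg

5230 mg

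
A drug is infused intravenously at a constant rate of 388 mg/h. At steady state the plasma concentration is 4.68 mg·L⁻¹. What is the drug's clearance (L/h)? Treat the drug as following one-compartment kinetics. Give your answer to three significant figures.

At steady state, infusion rate = CL × Css, so CL = rate / Css.
CL = 388 / 4.68 = 82.91 L/h

82.9 L/h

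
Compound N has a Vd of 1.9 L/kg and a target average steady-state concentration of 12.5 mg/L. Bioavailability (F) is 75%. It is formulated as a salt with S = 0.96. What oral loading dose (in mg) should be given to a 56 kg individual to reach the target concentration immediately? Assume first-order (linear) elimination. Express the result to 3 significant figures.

Vd(total) = 56 kg × 1.9 L/kg = 106.4 L
LD = Vd × C / F / S = 106.4 × 12.50 / 0.75 / 0.96 = 1847 mg

1850 mg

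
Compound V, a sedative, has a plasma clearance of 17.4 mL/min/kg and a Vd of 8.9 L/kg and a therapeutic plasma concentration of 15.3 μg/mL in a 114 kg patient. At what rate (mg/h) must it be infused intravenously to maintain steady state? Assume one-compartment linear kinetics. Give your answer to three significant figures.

1820 mg/h

CL = 17.4 mL/min/kg × 114 kg = 1984 mL/min = 1984 × 60/1000 = 119.0 L/h
R₀ = 119.0 × 15.3 = 1821 mg/h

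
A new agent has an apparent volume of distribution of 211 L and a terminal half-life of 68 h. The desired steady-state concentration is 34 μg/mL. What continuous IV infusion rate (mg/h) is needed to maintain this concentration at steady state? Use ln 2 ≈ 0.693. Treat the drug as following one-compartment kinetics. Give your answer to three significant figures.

73.1 mg/h

k = 0.693/68 = 0.01019 h⁻¹, so CL = k·Vd = 0.01019 × 211.0 = 2.150 L/h
Infusion rate = CL × Css = 2.150 × 34 = 73.10 mg/h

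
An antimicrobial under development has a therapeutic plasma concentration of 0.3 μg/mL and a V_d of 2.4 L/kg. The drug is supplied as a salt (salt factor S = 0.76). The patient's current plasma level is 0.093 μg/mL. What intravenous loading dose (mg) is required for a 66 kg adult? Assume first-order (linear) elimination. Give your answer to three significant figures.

43.1 mg

Vd(total) = 66 kg × 2.4 L/kg = 158.4 L
The loading dose fills Vd to the target concentration.
Concentration deficit ΔC = 0.3 − 0.093 = 0.2070 mg/L
LD = Vd × ΔC / S = 158.4 × 0.2070 / 0.76 = 43.14 mg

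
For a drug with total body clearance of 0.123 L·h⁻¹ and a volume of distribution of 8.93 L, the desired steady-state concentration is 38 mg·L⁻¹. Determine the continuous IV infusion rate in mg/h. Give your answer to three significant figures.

4.67 mg/h

Maintenance depends on clearance, not Vd — rate in must match rate out.
Infusion rate = CL · Css = 0.1230 L/h × 38 mg/L = 4.674 mg/h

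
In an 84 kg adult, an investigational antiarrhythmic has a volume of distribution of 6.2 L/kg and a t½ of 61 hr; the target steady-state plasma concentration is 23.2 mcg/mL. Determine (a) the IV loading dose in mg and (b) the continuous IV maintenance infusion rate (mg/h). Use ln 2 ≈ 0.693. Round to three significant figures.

Vd = 6.2 L/kg × 84 kg = 520.8 L
LD = Vd × C = 520.8 × 23.2 = 12080 mg
CL = 0.693 × Vd / t½ = 0.693 × 520.8 / 61 = 5.917 L/h
Infusion rate = CL × Css = 5.917 × 23.2 = 137.3 mg/h

(a) 12100 mg; (b) 137 mg/h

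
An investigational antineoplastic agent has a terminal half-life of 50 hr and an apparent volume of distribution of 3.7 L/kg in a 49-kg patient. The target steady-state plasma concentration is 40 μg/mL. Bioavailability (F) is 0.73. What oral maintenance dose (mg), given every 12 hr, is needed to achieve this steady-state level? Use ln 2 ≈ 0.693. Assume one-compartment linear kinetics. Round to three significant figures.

1650 mg

Vd(total) = 49 kg × 3.7 L/kg = 181.3 L
CL = ln 2 · Vd / t½ = 0.693 × 181.3 / 50 = 2.513 L/h
D = CL × Css × τ / F = 2.513 × 40 × 12 / 0.73 = 1652 mg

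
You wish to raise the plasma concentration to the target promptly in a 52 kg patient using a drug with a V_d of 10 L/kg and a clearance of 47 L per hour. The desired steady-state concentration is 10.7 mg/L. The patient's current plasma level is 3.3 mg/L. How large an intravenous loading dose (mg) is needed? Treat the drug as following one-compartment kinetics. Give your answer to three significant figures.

Vd(total) = 52 kg × 10 L/kg = 520.0 L
The loading dose fills Vd to the target concentration.
Concentration deficit ΔC = 10.7 − 3.3 = 7.400 mg/L
LD = Vd × ΔC = 520.0 × 7.400 = 3848 mg

3850 mg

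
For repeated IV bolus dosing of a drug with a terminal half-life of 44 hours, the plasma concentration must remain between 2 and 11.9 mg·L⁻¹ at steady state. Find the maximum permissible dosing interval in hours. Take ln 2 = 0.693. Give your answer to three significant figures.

113 h

k = 0.693 / t½ = 0.693 / 44 = 0.01575 h⁻¹
Between IV bolus doses, concentration decays as C = C₀·e^(−kτ), so C_peak/C_trough = e^(kτ).
τ_max = ln(C_peak/C_trough) / k = ln(11.9/2) / 0.01575 = 1.783 / 0.01575 = 113.2 h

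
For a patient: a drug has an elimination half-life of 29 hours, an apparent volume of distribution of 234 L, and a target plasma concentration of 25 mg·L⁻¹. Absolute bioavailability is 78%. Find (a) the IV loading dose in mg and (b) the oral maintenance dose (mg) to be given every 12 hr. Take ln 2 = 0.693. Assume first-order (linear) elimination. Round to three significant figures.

(a) 5850 mg; (b) 2150 mg

LD = Vd × C = 234.0 × 25 = 5850 mg
CL = 0.693 × Vd / t½ = 0.693 × 234.0 / 29 = 5.592 L/h
D = CL × Css × τ / F = 5.592 × 25 × 12 / 0.78 = 2151 mg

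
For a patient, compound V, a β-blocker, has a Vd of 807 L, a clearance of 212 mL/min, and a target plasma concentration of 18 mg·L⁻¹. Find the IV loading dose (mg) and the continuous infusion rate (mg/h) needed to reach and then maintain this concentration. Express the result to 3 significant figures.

Loading: fill Vd to C_target → 807.0 L × 18 mg/L = 14530 mg
Convert clearance: 212 mL/min × 60 min/h ÷ 1000 mL/L = 12.72 L/h
Maintenance: replace elimination → rate = CL × Css = 12.72 × 18 = 229.0 mg/h

(a) 14500 mg; (b) 229 mg/h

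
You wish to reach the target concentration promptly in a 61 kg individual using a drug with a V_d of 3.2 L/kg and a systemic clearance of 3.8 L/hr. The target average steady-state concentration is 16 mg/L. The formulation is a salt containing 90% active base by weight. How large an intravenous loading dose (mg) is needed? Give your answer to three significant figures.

3470 mg

Vd(total) = 61 kg × 3.2 L/kg = 195.2 L
LD = Vd × C / S = 195.2 × 16.00 / 0.9 = 3470 mg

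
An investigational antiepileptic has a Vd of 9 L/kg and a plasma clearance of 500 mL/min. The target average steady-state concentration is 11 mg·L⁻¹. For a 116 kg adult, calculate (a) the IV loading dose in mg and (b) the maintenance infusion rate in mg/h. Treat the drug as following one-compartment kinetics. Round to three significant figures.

(a) 11500 mg; (b) 330 mg/h

Vd(total) = 116 kg × 9 L/kg = 1044 L
LD = Vd · C_target = 1044 × 11 = 11480 mg
CL = 500 mL/min × 60/1000 = 30.00 L/h
Maintenance infusion rate = CL × Css = 30.00 × 11 = 330.0 mg/h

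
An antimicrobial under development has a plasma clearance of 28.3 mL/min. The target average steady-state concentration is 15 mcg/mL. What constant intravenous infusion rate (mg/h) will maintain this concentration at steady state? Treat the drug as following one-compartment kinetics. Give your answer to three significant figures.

CL = 28.3 mL/min = 28.3 × 0.06 = 1.698 L/h
Infusion rate = CL · Css = 1.698 L/h × 15 mg/L = 25.47 mg/h

25.5 mg/h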